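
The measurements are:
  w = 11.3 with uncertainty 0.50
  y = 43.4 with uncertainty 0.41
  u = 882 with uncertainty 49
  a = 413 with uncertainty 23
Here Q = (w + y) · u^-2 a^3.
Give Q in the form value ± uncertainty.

Let h = w + y = 54.7. δh = √(δw² + δy²) = √(0.250 + 0.168) = 0.647, so δh/h = 0.0118.
Q is then a monomial in h, u, a:
δQ/Q = √((δh/h)² + (-2·δu/u)² + (3·δa/a)²) = √(0.000140 + 0.0123 + 0.0279) = 0.201
Q = 4950, so δQ = 0.201 × 4950 = 996.

4950 ± 996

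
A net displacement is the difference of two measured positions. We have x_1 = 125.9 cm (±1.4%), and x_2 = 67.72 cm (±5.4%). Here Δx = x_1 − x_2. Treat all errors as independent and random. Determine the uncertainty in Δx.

Δx is a linear combination, so absolute uncertainties add in quadrature:
  (δx_1)² = 3.11;  (δx_2)² = 13.4
δΔx = √(16.5) = 4.06 cm

4.06 cm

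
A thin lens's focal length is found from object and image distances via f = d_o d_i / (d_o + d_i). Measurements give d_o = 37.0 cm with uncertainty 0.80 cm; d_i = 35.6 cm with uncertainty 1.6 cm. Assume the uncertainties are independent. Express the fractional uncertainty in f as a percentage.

2.52%

∂f/∂d_o = (d_i/(d_o+d_i))² = 0.240;  ∂f/∂d_i = (d_o/(d_o+d_i))² = 0.260
δf = √((∂f/∂d_o · δd_o)² + (∂f/∂d_i · δd_i)²) = √(0.0370 + 0.173) = 0.458 cm
f = 18.1 cm, so δf/f = 0.458/18.1 = 0.0252.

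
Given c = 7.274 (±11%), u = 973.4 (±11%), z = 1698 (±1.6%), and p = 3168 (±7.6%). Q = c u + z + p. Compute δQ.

Let w = c·u = 7081. δw/w = √((1·δc/c)² + (1·δu/u)²) = √(0.0121 + 0.0121) = 0.156, so δw = 1100.
Q = w + z + p: δQ = √(δw² + δz² + δp²) = √(1.21e+06 + 738 + 58000) = 1130

1130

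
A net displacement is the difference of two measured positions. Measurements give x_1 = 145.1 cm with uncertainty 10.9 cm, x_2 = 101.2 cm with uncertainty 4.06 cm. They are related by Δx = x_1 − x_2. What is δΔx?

11.6 cm

For a sum/difference, combine absolute errors in quadrature:
  (δx_1)² = 119;  (δx_2)² = 16.5
δΔx = √(135) = 11.6 cm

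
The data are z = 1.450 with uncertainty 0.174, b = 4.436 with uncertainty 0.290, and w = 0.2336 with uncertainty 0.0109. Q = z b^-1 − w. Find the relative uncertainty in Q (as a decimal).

Let p = z·b^-1 = 0.3269. δp/p = √((1·δz/z)² + (-1·δb/b)²) = √(0.0144 + 0.00427) = 0.137, so δp = 0.0447.
Q = p − w: δQ = √(δp² + δw²) = √(0.00200 + 0.000119) = 0.0460
Q = 0.09327, so δQ/Q = 0.0460/0.09327 = 0.493.

0.493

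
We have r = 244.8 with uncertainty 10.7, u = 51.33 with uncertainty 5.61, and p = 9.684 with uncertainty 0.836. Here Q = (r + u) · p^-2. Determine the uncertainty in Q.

0.560

Let w = r + u = 296.1. δw = √(δr² + δu²) = √(114 + 31.5) = 12.1, so δw/w = 0.0408.
Q is then a monomial in w, p:
δQ/Q = √((δw/w)² + (-2·δp/p)²) = √(0.00166 + 0.0298) = 0.177
Q = 3.158, so δQ = 0.177 × 3.158 = 0.560.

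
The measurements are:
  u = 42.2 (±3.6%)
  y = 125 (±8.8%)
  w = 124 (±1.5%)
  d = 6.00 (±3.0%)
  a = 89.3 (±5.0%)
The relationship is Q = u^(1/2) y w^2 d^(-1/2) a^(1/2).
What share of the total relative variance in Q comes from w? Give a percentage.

9.17%

(δQ/Q)² = (½·δu/u)² + (1·δy/y)² + (2·δw/w)² + (−½·δd/d)² + (½·δa/a)²
  u term: (0.5×0.0360)² = 0.000324
  y term: (1×0.0880)² = 0.00774
  w term: (2×0.0150)² = 0.000900
  d term: (-0.5×0.0300)² = 0.000225
  a term: (0.5×0.0500)² = 0.000625
Total = 0.00982. Share from w = 0.000900/0.00982 = 0.0917.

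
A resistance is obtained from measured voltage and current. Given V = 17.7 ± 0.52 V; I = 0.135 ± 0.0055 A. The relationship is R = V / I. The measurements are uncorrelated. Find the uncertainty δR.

6.59 Ω

For a monomial R ∝ V, I^-1, fractional errors add in quadrature:
  (1·δV/V)² = (1×0.0294)² = 0.000863;  (-1·δI/I)² = (-1×0.0407)² = 0.00166
δR/R = √(0.00252) = 0.0502
R = 131 Ω, so δR = 0.0502 × 131 = 6.59 Ω.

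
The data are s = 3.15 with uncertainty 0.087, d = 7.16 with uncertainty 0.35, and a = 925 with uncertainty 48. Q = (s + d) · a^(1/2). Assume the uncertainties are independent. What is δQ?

13.7

Let u = s + d = 10.3. δu = √(δs² + δd²) = √(0.00757 + 0.122) = 0.361, so δu/u = 0.0350.
Q is then a monomial in u, a:
δQ/Q = √((δu/u)² + (½·δa/a)²) = √(0.00122 + 0.000673) = 0.0436
Q = 314, so δQ = 0.0436 × 314 = 13.7.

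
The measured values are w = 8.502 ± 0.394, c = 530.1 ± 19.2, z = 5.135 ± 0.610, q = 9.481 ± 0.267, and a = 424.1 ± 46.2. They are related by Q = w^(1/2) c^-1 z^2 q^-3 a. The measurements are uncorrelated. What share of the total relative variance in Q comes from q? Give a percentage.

9.23%

(δQ/Q)² = (½·δw/w)² + (-1·δc/c)² + (2·δz/z)² + (-3·δq/q)² + (1·δa/a)²
  w term: (0.5×0.0463)² = 0.000537
  c term: (-1×0.0362)² = 0.00131
  z term: (2×0.119)² = 0.0564
  q term: (-3×0.0282)² = 0.00714
  a term: (1×0.109)² = 0.0119
Total = 0.0773. Share from q = 0.00714/0.0773 = 0.0923.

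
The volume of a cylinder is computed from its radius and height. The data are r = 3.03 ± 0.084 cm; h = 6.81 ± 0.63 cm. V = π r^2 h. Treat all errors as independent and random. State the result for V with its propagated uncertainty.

196 ± 21.2 cm^3

Since V is a product/quotient, work with relative uncertainties:
  (2·δr/r)² = (2×0.0277)² = 0.00307;  (1·δh/h)² = (1×0.0925)² = 0.00856
δV/V = √(0.0116) = 0.108
V = 196 cm^3, so δV = 0.108 × 196 = 21.2 cm^3.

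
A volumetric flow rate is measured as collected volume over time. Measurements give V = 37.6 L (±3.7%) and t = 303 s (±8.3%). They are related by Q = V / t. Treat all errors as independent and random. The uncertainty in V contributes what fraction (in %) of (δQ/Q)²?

16.6%

(δQ/Q)² = (1·δV/V)² + (-1·δt/t)²
  V term: (1×0.0370)² = 0.00137
  t term: (-1×0.0830)² = 0.00689
Total = 0.00826. Share from V = 0.00137/0.00826 = 0.166.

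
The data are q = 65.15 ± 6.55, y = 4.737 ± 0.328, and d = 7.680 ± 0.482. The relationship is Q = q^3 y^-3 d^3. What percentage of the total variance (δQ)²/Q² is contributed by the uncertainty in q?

(δQ/Q)² = (3·δq/q)² + (-3·δy/y)² + (3·δd/d)²
  q term: (3×0.101)² = 0.0910
  y term: (-3×0.0692)² = 0.0432
  d term: (3×0.0628)² = 0.0354
Total = 0.170. Share from q = 0.0910/0.170 = 0.536.

53.6%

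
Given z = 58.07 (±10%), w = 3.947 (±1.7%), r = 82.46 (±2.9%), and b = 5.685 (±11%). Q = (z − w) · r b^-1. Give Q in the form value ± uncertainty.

785.0 ± 123

Let u = z − w = 54.12. δu = √(δz² + δw²) = √(33.7 + 0.00450) = 5.81, so δu/u = 0.107.
Q is then a monomial in u, r, b:
δQ/Q = √((δu/u)² + (1·δr/r)² + (-1·δb/b)²) = √(0.0115 + 0.000841 + 0.0121) = 0.156
Q = 785.0, so δQ = 0.156 × 785.0 = 123.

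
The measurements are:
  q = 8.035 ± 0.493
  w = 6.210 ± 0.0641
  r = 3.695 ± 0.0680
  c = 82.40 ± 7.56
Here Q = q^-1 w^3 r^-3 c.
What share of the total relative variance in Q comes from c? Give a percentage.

(δQ/Q)² = (-1·δq/q)² + (3·δw/w)² + (-3·δr/r)² + (1·δc/c)²
  q term: (-1×0.0614)² = 0.00376
  w term: (3×0.0103)² = 0.000959
  r term: (-3×0.0184)² = 0.00305
  c term: (1×0.0917)² = 0.00842
Total = 0.0162. Share from c = 0.00842/0.0162 = 0.520.

52.0%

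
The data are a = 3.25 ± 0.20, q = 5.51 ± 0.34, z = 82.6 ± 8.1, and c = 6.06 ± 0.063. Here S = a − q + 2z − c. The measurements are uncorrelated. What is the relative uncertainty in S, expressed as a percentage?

Absolute uncertainties add in quadrature for a linear combination:
  (δa)² = 0.0400;  (δq)² = 0.116;  (2·δz)² = 262;  (δc)² = 0.00397
δS = √(263) = 16.2
S = 157, so δS/S = 16.2/157 = 0.103.

10.3%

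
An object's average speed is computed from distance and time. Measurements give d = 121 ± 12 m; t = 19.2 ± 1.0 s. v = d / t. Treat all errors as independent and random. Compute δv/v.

0.112

For a monomial v ∝ d, t^-1, fractional errors add in quadrature:
  (1·δd/d)² = (1×0.0992)² = 0.00984;  (-1·δt/t)² = (-1×0.0521)² = 0.00271
δv/v = √(0.0125) = 0.112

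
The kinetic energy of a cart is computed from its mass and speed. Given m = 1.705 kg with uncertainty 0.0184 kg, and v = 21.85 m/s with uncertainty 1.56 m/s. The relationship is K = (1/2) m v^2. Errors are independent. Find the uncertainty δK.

58.3 J

Products/powers → add relative errors in quadrature, weighted by exponent:
  (1·δm/m)² = (1×0.0108)² = 0.000116;  (2·δv/v)² = (2×0.0714)² = 0.0204
δK/K = √(0.0205) = 0.143
K = 407.0 J, so δK = 0.143 × 407.0 = 58.3 J.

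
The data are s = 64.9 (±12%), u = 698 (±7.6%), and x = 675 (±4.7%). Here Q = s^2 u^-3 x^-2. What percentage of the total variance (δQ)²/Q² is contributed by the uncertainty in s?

48.6%

(δQ/Q)² = (2·δs/s)² + (-3·δu/u)² + (-2·δx/x)²
  s term: (2×0.120)² = 0.0576
  u term: (-3×0.0760)² = 0.0520
  x term: (-2×0.0470)² = 0.00884
Total = 0.118. Share from s = 0.0576/0.118 = 0.486.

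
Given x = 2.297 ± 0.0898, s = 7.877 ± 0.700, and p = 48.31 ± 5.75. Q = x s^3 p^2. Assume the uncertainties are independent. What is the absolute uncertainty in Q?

Products/powers → add relative errors in quadrature, weighted by exponent:
  (1·δx/x)² = (1×0.0391)² = 0.00153;  (3·δs/s)² = (3×0.0889)² = 0.0711;  (2·δp/p)² = (2×0.119)² = 0.0567
δQ/Q = √(0.129) = 0.360
Q = 2.62e+06, so δQ = 0.360 × 2.62e+06 = 9.42e+05.

9.42e+05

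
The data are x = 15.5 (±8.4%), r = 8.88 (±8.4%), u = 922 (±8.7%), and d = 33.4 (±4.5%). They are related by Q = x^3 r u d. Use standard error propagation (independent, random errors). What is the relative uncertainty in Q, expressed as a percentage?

For a monomial Q ∝ x^3, r, u, d, fractional errors add in quadrature:
  (3·δx/x)² = (3×0.0840)² = 0.0635;  (1·δr/r)² = (1×0.0840)² = 0.00706;  (1·δu/u)² = (1×0.0870)² = 0.00757;  (1·δd/d)² = (1×0.0450)² = 0.00202
δQ/Q = √(0.0802) = 0.283

28.3%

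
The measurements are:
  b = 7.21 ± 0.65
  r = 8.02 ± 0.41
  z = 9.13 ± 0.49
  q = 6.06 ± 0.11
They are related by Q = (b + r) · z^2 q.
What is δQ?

Let u = b + r = 15.2. δu = √(δb² + δr²) = √(0.423 + 0.168) = 0.769, so δu/u = 0.0505.
Q is then a monomial in u, z, q:
δQ/Q = √((δu/u)² + (2·δz/z)² + (1·δq/q)²) = √(0.00255 + 0.0115 + 0.000329) = 0.120
Q = 7690, so δQ = 0.120 × 7690 = 923.

923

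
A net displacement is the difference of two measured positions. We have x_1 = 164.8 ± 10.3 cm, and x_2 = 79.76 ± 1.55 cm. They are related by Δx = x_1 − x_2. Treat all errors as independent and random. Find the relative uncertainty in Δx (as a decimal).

Absolute uncertainties add in quadrature for a linear combination:
  (δx_1)² = 106;  (δx_2)² = 2.40
δΔx = √(108) = 10.4 cm
Δx = 85.04 cm, so δΔx/Δx = 10.4/85.04 = 0.122.

0.122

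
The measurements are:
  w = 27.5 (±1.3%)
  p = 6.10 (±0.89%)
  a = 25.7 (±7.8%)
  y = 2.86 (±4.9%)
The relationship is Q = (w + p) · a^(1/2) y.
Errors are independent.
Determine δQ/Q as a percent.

Let u = w + p = 33.6. δu = √(δw² + δp²) = √(0.128 + 0.00295) = 0.362, so δu/u = 0.0108.
Q is then a monomial in u, a, y:
δQ/Q = √((δu/u)² + (½·δa/a)² + (1·δy/y)²) = √(0.000116 + 0.00152 + 0.00240) = 0.0635

6.35%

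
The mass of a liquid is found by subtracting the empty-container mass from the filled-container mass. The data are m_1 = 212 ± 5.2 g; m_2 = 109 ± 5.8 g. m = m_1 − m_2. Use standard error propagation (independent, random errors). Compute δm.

Each term contributes (cᵢ δxᵢ)² to (δm)²:
  (δm_1)² = 27.0;  (δm_2)² = 33.6
δm = √(60.7) = 7.79 g

7.79 g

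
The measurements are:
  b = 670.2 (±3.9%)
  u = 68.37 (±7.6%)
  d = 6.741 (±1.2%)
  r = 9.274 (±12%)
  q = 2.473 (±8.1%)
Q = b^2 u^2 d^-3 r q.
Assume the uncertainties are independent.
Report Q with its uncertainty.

(1.572 ± 0.357) × 10^8

Since Q is a product/quotient, work with relative uncertainties:
  (2·δb/b)² = (2×0.0390)² = 0.00608;  (2·δu/u)² = (2×0.0760)² = 0.0231;  (-3·δd/d)² = (-3×0.0120)² = 0.00130;  (1·δr/r)² = (1×0.120)² = 0.0144;  (1·δq/q)² = (1×0.0810)² = 0.00656
δQ/Q = √(0.0514) = 0.227
Q = 1.572e+08, so δQ = 0.227 × 1.572e+08 = 3.57e+07.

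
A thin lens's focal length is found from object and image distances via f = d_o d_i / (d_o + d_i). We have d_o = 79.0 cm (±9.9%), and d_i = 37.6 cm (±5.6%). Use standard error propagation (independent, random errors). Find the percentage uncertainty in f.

4.96%

∂f/∂d_o = (d_i/(d_o+d_i))² = 0.104;  ∂f/∂d_i = (d_o/(d_o+d_i))² = 0.459
δf = √((∂f/∂d_o · δd_o)² + (∂f/∂d_i · δd_i)²) = √(0.661 + 0.934) = 1.26 cm
f = 25.5 cm, so δf/f = 1.26/25.5 = 0.0496.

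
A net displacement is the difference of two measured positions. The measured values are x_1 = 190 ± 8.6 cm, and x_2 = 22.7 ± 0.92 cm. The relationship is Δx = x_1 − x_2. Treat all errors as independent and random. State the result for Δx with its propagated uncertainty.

Each term contributes (cᵢ δxᵢ)² to (δΔx)²:
  (δx_1)² = 74.0;  (δx_2)² = 0.846
δΔx = √(74.8) = 8.65 cm
Δx = 167 cm.

167 ± 8.65 cm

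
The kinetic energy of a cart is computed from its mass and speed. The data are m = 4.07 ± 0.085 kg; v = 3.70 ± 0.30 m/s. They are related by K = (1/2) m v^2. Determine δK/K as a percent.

Relative error in a monomial: (δK/K)² = Σ (nᵢ · δxᵢ/xᵢ)².
  (1·δm/m)² = (1×0.0209)² = 0.000436;  (2·δv/v)² = (2×0.0811)² = 0.0263
δK/K = √(0.0267) = 0.164

16.4%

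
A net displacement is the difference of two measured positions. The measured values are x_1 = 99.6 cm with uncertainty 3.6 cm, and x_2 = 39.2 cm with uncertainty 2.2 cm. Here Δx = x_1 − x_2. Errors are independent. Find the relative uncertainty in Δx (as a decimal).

0.0699

Sums and differences: (δΔx)² = Σ (cᵢ δxᵢ)².
  (δx_1)² = 13.0;  (δx_2)² = 4.84
δΔx = √(17.8) = 4.22 cm
Δx = 60.4 cm, so δΔx/Δx = 4.22/60.4 = 0.0699.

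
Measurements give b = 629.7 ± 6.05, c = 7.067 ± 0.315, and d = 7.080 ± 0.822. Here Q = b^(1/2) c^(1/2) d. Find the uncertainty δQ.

55.9

Q is a product of powers, so relative uncertainties combine in quadrature:
  (½·δb/b)² = (0.5×0.00961)² = 2.31e-05;  (½·δc/c)² = (0.5×0.0446)² = 0.000497;  (1·δd/d)² = (1×0.116)² = 0.0135
δQ/Q = √(0.0140) = 0.118
Q = 472.3, so δQ = 0.118 × 472.3 = 55.9.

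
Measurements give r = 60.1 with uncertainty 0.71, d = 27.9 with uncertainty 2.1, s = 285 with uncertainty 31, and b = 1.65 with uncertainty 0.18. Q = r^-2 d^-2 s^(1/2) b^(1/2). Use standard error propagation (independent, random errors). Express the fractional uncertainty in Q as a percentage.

17.1%

Each factor contributes (exponent × relative error)² to (δQ/Q)²:
  (-2·δr/r)² = (-2×0.0118)² = 0.000558;  (-2·δd/d)² = (-2×0.0753)² = 0.0227;  (½·δs/s)² = (0.5×0.109)² = 0.00296;  (½·δb/b)² = (0.5×0.109)² = 0.00298
δQ/Q = √(0.0292) = 0.171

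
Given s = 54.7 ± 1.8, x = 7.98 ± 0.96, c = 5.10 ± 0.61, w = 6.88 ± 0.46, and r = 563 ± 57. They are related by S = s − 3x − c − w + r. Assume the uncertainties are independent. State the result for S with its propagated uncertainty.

For a sum/difference, combine absolute errors in quadrature:
  (δs)² = 3.24;  (3·δx)² = 8.29;  (δc)² = 0.372;  (δw)² = 0.212;  (δr)² = 3250
δS = √(3260) = 57.1
S = 582.

582 ± 57.1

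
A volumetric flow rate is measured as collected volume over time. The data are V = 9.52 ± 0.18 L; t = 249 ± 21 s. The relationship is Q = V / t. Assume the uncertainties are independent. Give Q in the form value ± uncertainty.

0.0382 ± 0.00330 L/s

Since Q is a product/quotient, work with relative uncertainties:
  (1·δV/V)² = (1×0.0189)² = 0.000357;  (-1·δt/t)² = (-1×0.0843)² = 0.00711
δQ/Q = √(0.00747) = 0.0864
Q = 0.0382 L/s, so δQ = 0.0864 × 0.0382 = 0.00330 L/s.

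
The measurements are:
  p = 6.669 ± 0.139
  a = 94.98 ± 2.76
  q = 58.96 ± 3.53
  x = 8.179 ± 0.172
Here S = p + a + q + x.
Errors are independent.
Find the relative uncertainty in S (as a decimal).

Each term contributes (cᵢ δxᵢ)² to (δS)²:
  (δp)² = 0.0193;  (δa)² = 7.62;  (δq)² = 12.5;  (δx)² = 0.0296
δS = √(20.1) = 4.49
S = 168.8, so δS/S = 4.49/168.8 = 0.0266.

0.0266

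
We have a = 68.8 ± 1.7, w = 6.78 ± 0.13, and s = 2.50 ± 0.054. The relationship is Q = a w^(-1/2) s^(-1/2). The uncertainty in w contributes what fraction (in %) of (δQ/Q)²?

(δQ/Q)² = (1·δa/a)² + (−½·δw/w)² + (−½·δs/s)²
  a term: (1×0.0247)² = 0.000611
  w term: (-0.5×0.0192)² = 9.19e-05
  s term: (-0.5×0.0216)² = 0.000117
Total = 0.000819. Share from w = 9.19e-05/0.000819 = 0.112.

11.2%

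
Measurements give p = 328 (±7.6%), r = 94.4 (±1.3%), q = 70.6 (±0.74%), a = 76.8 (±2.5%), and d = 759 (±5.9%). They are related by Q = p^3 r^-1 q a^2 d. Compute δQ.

2.85e+13

Relative error in a monomial: (δQ/Q)² = Σ (nᵢ · δxᵢ/xᵢ)².
  (3·δp/p)² = (3×0.0760)² = 0.0520;  (-1·δr/r)² = (-1×0.0130)² = 0.000169;  (1·δq/q)² = (1×0.00740)² = 5.48e-05;  (2·δa/a)² = (2×0.0250)² = 0.00250;  (1·δd/d)² = (1×0.0590)² = 0.00348
δQ/Q = √(0.0582) = 0.241
Q = 1.18e+14, so δQ = 0.241 × 1.18e+14 = 2.85e+13.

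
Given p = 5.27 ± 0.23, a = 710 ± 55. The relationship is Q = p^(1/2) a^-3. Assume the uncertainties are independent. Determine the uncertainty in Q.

Each factor contributes (exponent × relative error)² to (δQ/Q)²:
  (½·δp/p)² = (0.5×0.0436)² = 0.000476;  (-3·δa/a)² = (-3×0.0775)² = 0.0540
δQ/Q = √(0.0545) = 0.233
Q = 6.41e-09, so δQ = 0.233 × 6.41e-09 = 1.5e-09.

1.5e-09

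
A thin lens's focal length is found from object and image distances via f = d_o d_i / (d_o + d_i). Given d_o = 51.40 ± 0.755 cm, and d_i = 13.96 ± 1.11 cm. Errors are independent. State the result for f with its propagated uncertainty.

∂f/∂d_o = (d_i/(d_o+d_i))² = 0.0456;  ∂f/∂d_i = (d_o/(d_o+d_i))² = 0.618
δf = √((∂f/∂d_o · δd_o)² + (∂f/∂d_i · δd_i)²) = √(0.00119 + 0.471) = 0.687 cm
f = 10.98 cm.

10.98 ± 0.687 cm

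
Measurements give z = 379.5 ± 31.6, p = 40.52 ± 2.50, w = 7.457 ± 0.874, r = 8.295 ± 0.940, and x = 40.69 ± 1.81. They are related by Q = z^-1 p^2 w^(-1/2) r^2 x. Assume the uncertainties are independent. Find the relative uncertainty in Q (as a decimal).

Each factor contributes (exponent × relative error)² to (δQ/Q)²:
  (-1·δz/z)² = (-1×0.0833)² = 0.00693;  (2·δp/p)² = (2×0.0617)² = 0.0152;  (−½·δw/w)² = (-0.5×0.117)² = 0.00343;  (2·δr/r)² = (2×0.113)² = 0.0514;  (1·δx/x)² = (1×0.0445)² = 0.00198
δQ/Q = √(0.0789) = 0.281

0.281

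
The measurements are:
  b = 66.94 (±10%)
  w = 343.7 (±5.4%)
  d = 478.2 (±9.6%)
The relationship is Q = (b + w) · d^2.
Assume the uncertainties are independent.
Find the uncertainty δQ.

1.86e+07

Let u = b + w = 410.6. δu = √(δb² + δw²) = √(44.8 + 344) = 19.7, so δu/u = 0.0480.
Q is then a monomial in u, d:
δQ/Q = √((δu/u)² + (2·δd/d)²) = √(0.00231 + 0.0369) = 0.198
Q = 9.39e+07, so δQ = 0.198 × 9.39e+07 = 1.86e+07.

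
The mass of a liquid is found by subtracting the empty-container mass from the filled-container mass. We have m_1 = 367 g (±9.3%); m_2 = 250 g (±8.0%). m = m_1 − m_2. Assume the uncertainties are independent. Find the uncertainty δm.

39.6 g

For a sum/difference, combine absolute errors in quadrature:
  (δm_1)² = 1160;  (δm_2)² = 400
δm = √(1560) = 39.6 g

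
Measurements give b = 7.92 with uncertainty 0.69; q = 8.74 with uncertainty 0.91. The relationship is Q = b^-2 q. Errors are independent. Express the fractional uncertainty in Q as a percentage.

20.3%

Since Q is a product/quotient, work with relative uncertainties:
  (-2·δb/b)² = (-2×0.0871)² = 0.0304;  (1·δq/q)² = (1×0.104)² = 0.0108
δQ/Q = √(0.0412) = 0.203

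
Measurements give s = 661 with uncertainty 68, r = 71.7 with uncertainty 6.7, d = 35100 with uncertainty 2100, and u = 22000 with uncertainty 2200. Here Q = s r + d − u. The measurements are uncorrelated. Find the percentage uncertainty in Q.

12.0%

Let p = s·r = 47400. δp/p = √((1·δs/s)² + (1·δr/r)²) = √(0.0106 + 0.00873) = 0.139, so δp = 6590.
Q = p + d − u: δQ = √(δp² + δd² + δu²) = √(4.34e+07 + 4.41e+06 + 4.84e+06) = 7250
Q = 60500, so δQ/Q = 7250/60500 = 0.120.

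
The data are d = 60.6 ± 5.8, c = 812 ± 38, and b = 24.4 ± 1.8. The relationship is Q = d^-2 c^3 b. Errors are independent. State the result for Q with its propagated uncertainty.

Products/powers → add relative errors in quadrature, weighted by exponent:
  (-2·δd/d)² = (-2×0.0957)² = 0.0366;  (3·δc/c)² = (3×0.0468)² = 0.0197;  (1·δb/b)² = (1×0.0738)² = 0.00544
δQ/Q = √(0.0618) = 0.249
Q = 3.56e+06, so δQ = 0.249 × 3.56e+06 = 8.84e+05.

(3.56 ± 0.884) × 10^6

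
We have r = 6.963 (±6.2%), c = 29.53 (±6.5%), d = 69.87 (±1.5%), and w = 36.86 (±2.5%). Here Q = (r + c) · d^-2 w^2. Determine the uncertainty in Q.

0.807

Let u = r + c = 36.49. δu = √(δr² + δc²) = √(0.186 + 3.68) = 1.97, so δu/u = 0.0539.
Q is then a monomial in u, d, w:
δQ/Q = √((δu/u)² + (-2·δd/d)² + (2·δw/w)²) = √(0.00291 + 0.000900 + 0.00250) = 0.0794
Q = 10.16, so δQ = 0.0794 × 10.16 = 0.807.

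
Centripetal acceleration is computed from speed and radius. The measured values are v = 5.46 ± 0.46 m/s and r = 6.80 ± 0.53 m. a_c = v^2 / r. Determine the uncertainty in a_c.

0.814 m/s^2

Relative error in a monomial: (δa_c/a_c)² = Σ (nᵢ · δxᵢ/xᵢ)².
  (2·δv/v)² = (2×0.0842)² = 0.0284;  (-1·δr/r)² = (-1×0.0779)² = 0.00607
δa_c/a_c = √(0.0345) = 0.186
a_c = 4.38 m/s^2, so δa_c = 0.186 × 4.38 = 0.814 m/s^2.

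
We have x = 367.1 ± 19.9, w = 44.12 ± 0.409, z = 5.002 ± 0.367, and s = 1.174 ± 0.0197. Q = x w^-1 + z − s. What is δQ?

Let p = x·w^-1 = 8.320. δp/p = √((1·δx/x)² + (-1·δw/w)²) = √(0.00294 + 8.59e-05) = 0.0550, so δp = 0.458.
Q = p + z − s: δQ = √(δp² + δz² + δs²) = √(0.209 + 0.135 + 0.000388) = 0.587

0.587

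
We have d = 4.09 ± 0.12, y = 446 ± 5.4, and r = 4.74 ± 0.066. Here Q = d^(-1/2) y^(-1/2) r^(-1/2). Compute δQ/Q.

Products/powers → add relative errors in quadrature, weighted by exponent:
  (−½·δd/d)² = (-0.5×0.0293)² = 0.000215;  (−½·δy/y)² = (-0.5×0.0121)² = 3.66e-05;  (−½·δr/r)² = (-0.5×0.0139)² = 4.85e-05
δQ/Q = √(0.000300) = 0.0173

0.0173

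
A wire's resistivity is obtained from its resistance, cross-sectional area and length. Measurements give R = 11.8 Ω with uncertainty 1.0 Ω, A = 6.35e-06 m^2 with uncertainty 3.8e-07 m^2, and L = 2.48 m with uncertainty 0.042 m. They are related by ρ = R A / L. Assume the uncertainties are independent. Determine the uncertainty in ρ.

3.18e-06 Ω·m

Each factor contributes (exponent × relative error)² to (δρ/ρ)²:
  (1·δR/R)² = (1×0.0847)² = 0.00718;  (1·δA/A)² = (1×0.0598)² = 0.00358;  (-1·δL/L)² = (-1×0.0169)² = 0.000287
δρ/ρ = √(0.0110) = 0.105
ρ = 3.02e-05 Ω·m, so δρ = 0.105 × 3.02e-05 = 3.18e-06 Ω·m.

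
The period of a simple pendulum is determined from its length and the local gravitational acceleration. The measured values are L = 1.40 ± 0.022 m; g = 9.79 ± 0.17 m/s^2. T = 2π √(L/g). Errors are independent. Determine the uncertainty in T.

0.0278 s

T is a product of powers, so relative uncertainties combine in quadrature:
  (½·δL/L)² = (0.5×0.0157)² = 6.17e-05;  (−½·δg/g)² = (-0.5×0.0174)² = 7.54e-05
δT/T = √(0.000137) = 0.0117
T = 2.38 s, so δT = 0.0117 × 2.38 = 0.0278 s.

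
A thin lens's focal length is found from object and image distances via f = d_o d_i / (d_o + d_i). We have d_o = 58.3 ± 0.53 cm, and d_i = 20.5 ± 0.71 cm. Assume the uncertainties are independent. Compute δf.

∂f/∂d_o = (d_i/(d_o+d_i))² = 0.0677;  ∂f/∂d_i = (d_o/(d_o+d_i))² = 0.547
δf = √((∂f/∂d_o · δd_o)² + (∂f/∂d_i · δd_i)²) = √(0.00129 + 0.151) = 0.390 cm

0.390 cm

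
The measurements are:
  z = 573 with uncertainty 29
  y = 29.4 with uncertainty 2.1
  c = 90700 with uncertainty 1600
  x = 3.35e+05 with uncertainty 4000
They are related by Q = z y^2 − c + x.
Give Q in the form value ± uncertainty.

(7.40 ± 0.752) × 10^5

Let p = z·y^2 = 4.95e+05. δp/p = √((1·δz/z)² + (2·δy/y)²) = √(0.00256 + 0.0204) = 0.152, so δp = 75100.
Q = p − c + x: δQ = √(δp² + δc² + δx²) = √(5.63e+09 + 2.56e+06 + 1.6e+07) = 75200
Q = 7.4e+05.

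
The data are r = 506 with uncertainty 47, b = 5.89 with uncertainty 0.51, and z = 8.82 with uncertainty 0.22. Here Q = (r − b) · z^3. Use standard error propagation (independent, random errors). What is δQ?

Let u = r − b = 500. δu = √(δr² + δb²) = √(2210 + 0.260) = 47.0, so δu/u = 0.0940.
Q is then a monomial in u, z:
δQ/Q = √((δu/u)² + (3·δz/z)²) = √(0.00883 + 0.00560) = 0.120
Q = 3.43e+05, so δQ = 0.120 × 3.43e+05 = 41200.

41200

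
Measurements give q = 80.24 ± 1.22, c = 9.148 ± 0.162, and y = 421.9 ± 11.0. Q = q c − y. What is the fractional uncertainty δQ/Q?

Let p = q·c = 734.0. δp/p = √((1·δq/q)² + (1·δc/c)²) = √(0.000231 + 0.000314) = 0.0233, so δp = 17.1.
Q = p − y: δQ = √(δp² + δy²) = √(294 + 121) = 20.4
Q = 312.1, so δQ/Q = 20.4/312.1 = 0.0652.

0.0652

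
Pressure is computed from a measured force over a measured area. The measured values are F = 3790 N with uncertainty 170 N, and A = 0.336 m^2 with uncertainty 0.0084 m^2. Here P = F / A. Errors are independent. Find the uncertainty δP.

Since P is a product/quotient, work with relative uncertainties:
  (1·δF/F)² = (1×0.0449)² = 0.00201;  (-1·δA/A)² = (-1×0.0250)² = 0.000625
δP/P = √(0.00264) = 0.0514
P = 11300 Pa, so δP = 0.0514 × 11300 = 579 Pa.

579 Pa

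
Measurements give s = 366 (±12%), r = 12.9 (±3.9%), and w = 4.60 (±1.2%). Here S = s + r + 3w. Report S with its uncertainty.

S is a linear combination, so absolute uncertainties add in quadrature:
  (δs)² = 1930;  (δr)² = 0.253;  (3·δw)² = 0.0274
δS = √(1930) = 43.9
S = 393.

393 ± 43.9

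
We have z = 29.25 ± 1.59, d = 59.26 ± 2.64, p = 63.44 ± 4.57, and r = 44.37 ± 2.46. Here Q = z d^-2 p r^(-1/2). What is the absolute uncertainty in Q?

For a monomial Q ∝ z, d^-2, p, r^(-1/2), fractional errors add in quadrature:
  (1·δz/z)² = (1×0.0544)² = 0.00295;  (-2·δd/d)² = (-2×0.0445)² = 0.00794;  (1·δp/p)² = (1×0.0720)² = 0.00519;  (−½·δr/r)² = (-0.5×0.0554)² = 0.000768
δQ/Q = √(0.0169) = 0.130
Q = 0.07933, so δQ = 0.130 × 0.07933 = 0.0103.

0.0103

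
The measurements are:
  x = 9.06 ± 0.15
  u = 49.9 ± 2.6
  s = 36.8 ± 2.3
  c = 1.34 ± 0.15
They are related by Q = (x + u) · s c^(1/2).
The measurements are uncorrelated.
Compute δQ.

238

Let w = x + u = 59.0. δw = √(δx² + δu²) = √(0.0225 + 6.76) = 2.60, so δw/w = 0.0442.
Q is then a monomial in w, s, c:
δQ/Q = √((δw/w)² + (1·δs/s)² + (½·δc/c)²) = √(0.00195 + 0.00391 + 0.00313) = 0.0948
Q = 2510, so δQ = 0.0948 × 2510 = 238.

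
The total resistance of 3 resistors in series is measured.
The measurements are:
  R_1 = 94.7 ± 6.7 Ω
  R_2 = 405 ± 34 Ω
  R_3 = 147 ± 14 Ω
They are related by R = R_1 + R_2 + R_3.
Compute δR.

37.4 Ω

Each term contributes (cᵢ δxᵢ)² to (δR)²:
  (δR_1)² = 44.9;  (δR_2)² = 1160;  (δR_3)² = 196
δR = √(1400) = 37.4 Ω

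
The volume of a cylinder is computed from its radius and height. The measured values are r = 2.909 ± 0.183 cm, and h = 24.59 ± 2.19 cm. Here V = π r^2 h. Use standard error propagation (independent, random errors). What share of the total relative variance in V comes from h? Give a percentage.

(δV/V)² = (2·δr/r)² + (1·δh/h)²
  r term: (2×0.0629)² = 0.0158
  h term: (1×0.0891)² = 0.00793
Total = 0.0238. Share from h = 0.00793/0.0238 = 0.334.

33.4%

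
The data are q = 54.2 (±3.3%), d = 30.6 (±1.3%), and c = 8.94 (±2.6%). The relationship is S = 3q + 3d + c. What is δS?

Absolute uncertainties add in quadrature for a linear combination:
  (3·δq)² = 28.8;  (3·δd)² = 1.42;  (δc)² = 0.0540
δS = √(30.3) = 5.50

5.50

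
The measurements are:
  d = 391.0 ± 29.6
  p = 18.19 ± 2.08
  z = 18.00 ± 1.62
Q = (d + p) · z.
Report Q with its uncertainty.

Let u = d + p = 409.2. δu = √(δd² + δp²) = √(876 + 4.33) = 29.7, so δu/u = 0.0725.
Q is then a monomial in u, z:
δQ/Q = √((δu/u)² + (1·δz/z)²) = √(0.00526 + 0.00810) = 0.116
Q = 7365, so δQ = 0.116 × 7365 = 851.

7365 ± 851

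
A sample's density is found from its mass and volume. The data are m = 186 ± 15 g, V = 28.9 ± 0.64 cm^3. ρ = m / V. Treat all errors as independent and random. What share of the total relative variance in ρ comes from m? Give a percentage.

93.0%

(δρ/ρ)² = (1·δm/m)² + (-1·δV/V)²
  m term: (1×0.0806)² = 0.00650
  V term: (-1×0.0221)² = 0.000490
Total = 0.00699. Share from m = 0.00650/0.00699 = 0.930.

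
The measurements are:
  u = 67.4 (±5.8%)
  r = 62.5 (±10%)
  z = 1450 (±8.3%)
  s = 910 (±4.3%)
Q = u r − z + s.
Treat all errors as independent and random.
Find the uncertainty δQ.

Let p = u·r = 4210. δp/p = √((1·δu/u)² + (1·δr/r)²) = √(0.00336 + 0.0100) = 0.116, so δp = 487.
Q = p − z + s: δQ = √(δp² + δz² + δs²) = √(2.37e+05 + 14500 + 1530) = 503

503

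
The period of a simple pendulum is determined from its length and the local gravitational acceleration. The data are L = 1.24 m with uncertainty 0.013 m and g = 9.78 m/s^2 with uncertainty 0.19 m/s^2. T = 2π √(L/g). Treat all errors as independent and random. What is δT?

0.0247 s

For a monomial T ∝ L^(1/2), g^(-1/2), fractional errors add in quadrature:
  (½·δL/L)² = (0.5×0.0105)² = 2.75e-05;  (−½·δg/g)² = (-0.5×0.0194)² = 9.44e-05
δT/T = √(0.000122) = 0.0110
T = 2.24 s, so δT = 0.0110 × 2.24 = 0.0247 s.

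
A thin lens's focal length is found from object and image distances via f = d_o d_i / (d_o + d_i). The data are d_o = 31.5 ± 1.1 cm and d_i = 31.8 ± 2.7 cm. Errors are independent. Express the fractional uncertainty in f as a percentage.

4.57%

∂f/∂d_o = (d_i/(d_o+d_i))² = 0.252;  ∂f/∂d_i = (d_o/(d_o+d_i))² = 0.248
δf = √((∂f/∂d_o · δd_o)² + (∂f/∂d_i · δd_i)²) = √(0.0771 + 0.447) = 0.724 cm
f = 15.8 cm, so δf/f = 0.724/15.8 = 0.0457.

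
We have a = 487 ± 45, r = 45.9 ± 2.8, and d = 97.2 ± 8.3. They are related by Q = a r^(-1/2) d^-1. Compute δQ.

For a monomial Q ∝ a, r^(-1/2), d^-1, fractional errors add in quadrature:
  (1·δa/a)² = (1×0.0924)² = 0.00854;  (−½·δr/r)² = (-0.5×0.0610)² = 0.000930;  (-1·δd/d)² = (-1×0.0854)² = 0.00729
δQ/Q = √(0.0168) = 0.129
Q = 0.740, so δQ = 0.129 × 0.740 = 0.0957.

0.0957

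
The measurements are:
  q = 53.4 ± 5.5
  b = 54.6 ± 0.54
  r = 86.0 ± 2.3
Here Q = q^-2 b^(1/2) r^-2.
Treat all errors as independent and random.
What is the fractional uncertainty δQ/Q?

0.213

Products/powers → add relative errors in quadrature, weighted by exponent:
  (-2·δq/q)² = (-2×0.103)² = 0.0424;  (½·δb/b)² = (0.5×0.00989)² = 2.45e-05;  (-2·δr/r)² = (-2×0.0267)² = 0.00286
δQ/Q = √(0.0453) = 0.213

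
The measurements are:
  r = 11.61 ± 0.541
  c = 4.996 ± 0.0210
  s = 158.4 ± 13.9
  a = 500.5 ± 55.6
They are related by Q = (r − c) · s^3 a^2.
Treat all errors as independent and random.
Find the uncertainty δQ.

2.33e+12

Let u = r − c = 6.614. δu = √(δr² + δc²) = √(0.293 + 0.000441) = 0.541, so δu/u = 0.0819.
Q is then a monomial in u, s, a:
δQ/Q = √((δu/u)² + (3·δs/s)² + (2·δa/a)²) = √(0.00670 + 0.0693 + 0.0494) = 0.354
Q = 6.585e+12, so δQ = 0.354 × 6.585e+12 = 2.33e+12.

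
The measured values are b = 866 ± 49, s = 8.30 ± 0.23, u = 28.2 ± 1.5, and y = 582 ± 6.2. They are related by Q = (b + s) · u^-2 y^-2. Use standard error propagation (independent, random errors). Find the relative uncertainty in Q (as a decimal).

Let w = b + s = 874. δw = √(δb² + δs²) = √(2400 + 0.0529) = 49.0, so δw/w = 0.0560.
Q is then a monomial in w, u, y:
δQ/Q = √((δw/w)² + (-2·δu/u)² + (-2·δy/y)²) = √(0.00314 + 0.0113 + 0.000454) = 0.122

0.122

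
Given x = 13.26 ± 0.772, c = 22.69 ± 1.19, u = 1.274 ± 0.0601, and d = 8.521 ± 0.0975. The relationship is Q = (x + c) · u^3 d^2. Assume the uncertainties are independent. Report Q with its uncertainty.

Let w = x + c = 35.95. δw = √(δx² + δc²) = √(0.596 + 1.42) = 1.42, so δw/w = 0.0395.
Q is then a monomial in w, u, d:
δQ/Q = √((δw/w)² + (3·δu/u)² + (2·δd/d)²) = √(0.00156 + 0.0200 + 0.000524) = 0.149
Q = 5397, so δQ = 0.149 × 5397 = 803.

5397 ± 803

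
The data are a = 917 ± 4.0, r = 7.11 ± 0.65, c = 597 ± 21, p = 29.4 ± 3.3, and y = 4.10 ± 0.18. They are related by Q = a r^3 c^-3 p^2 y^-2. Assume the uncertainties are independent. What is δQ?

Each factor contributes (exponent × relative error)² to (δQ/Q)²:
  (1·δa/a)² = (1×0.00436)² = 1.9e-05;  (3·δr/r)² = (3×0.0914)² = 0.0752;  (-3·δc/c)² = (-3×0.0352)² = 0.0111;  (2·δp/p)² = (2×0.112)² = 0.0504;  (-2·δy/y)² = (-2×0.0439)² = 0.00771
δQ/Q = √(0.144) = 0.380
Q = 0.0796, so δQ = 0.380 × 0.0796 = 0.0303.

0.0303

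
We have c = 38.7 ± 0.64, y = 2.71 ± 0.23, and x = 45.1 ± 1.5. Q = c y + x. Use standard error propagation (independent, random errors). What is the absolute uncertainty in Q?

9.19

Let p = c·y = 105. δp/p = √((1·δc/c)² + (1·δy/y)²) = √(0.000273 + 0.00720) = 0.0865, so δp = 9.07.
Q = p + x: δQ = √(δp² + δx²) = √(82.2 + 2.25) = 9.19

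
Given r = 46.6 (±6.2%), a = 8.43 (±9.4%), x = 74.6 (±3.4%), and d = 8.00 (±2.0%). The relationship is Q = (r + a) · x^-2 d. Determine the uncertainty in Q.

0.00707

Let u = r + a = 55.0. δu = √(δr² + δa²) = √(8.35 + 0.628) = 3.00, so δu/u = 0.0544.
Q is then a monomial in u, x, d:
δQ/Q = √((δu/u)² + (-2·δx/x)² + (1·δd/d)²) = √(0.00296 + 0.00462 + 0.000400) = 0.0894
Q = 0.0791, so δQ = 0.0894 × 0.0791 = 0.00707.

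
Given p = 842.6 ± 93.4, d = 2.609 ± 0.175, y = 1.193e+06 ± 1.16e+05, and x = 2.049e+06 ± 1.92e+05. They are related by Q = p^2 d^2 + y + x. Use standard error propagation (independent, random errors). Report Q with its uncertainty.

Let w = p^2·d^2 = 4.833e+06. δw/w = √((2·δp/p)² + (2·δd/d)²) = √(0.0491 + 0.0180) = 0.259, so δw = 1.25e+06.
Q = w + y + x: δQ = √(δw² + δy² + δx²) = √(1.57e+12 + 1.35e+10 + 3.69e+10) = 1.27e+06
Q = 8.075e+06.

(8.075 ± 1.27) × 10^6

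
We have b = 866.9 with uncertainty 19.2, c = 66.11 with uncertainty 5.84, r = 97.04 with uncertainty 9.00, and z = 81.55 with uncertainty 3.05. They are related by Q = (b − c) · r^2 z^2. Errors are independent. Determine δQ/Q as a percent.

Let u = b − c = 800.8. δu = √(δb² + δc²) = √(369 + 34.1) = 20.1, so δu/u = 0.0251.
Q is then a monomial in u, r, z:
δQ/Q = √((δu/u)² + (2·δr/r)² + (2·δz/z)²) = √(0.000628 + 0.0344 + 0.00560) = 0.202

20.2%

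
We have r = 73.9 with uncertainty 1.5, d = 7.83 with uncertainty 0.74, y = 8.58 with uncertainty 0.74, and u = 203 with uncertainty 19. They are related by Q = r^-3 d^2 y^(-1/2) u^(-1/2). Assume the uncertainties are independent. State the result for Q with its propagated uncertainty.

(3.64 ± 0.759) × 10^-6

Relative error in a monomial: (δQ/Q)² = Σ (nᵢ · δxᵢ/xᵢ)².
  (-3·δr/r)² = (-3×0.0203)² = 0.00371;  (2·δd/d)² = (2×0.0945)² = 0.0357;  (−½·δy/y)² = (-0.5×0.0862)² = 0.00186;  (−½·δu/u)² = (-0.5×0.0936)² = 0.00219
δQ/Q = √(0.0435) = 0.209
Q = 3.64e-06, so δQ = 0.209 × 3.64e-06 = 7.59e-07.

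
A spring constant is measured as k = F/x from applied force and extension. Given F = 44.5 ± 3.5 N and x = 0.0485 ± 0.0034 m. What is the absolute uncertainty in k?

Since k is a product/quotient, work with relative uncertainties:
  (1·δF/F)² = (1×0.0787)² = 0.00619;  (-1·δx/x)² = (-1×0.0701)² = 0.00491
δk/k = √(0.0111) = 0.105
k = 918 N/m, so δk = 0.105 × 918 = 96.7 N/m.

96.7 N/m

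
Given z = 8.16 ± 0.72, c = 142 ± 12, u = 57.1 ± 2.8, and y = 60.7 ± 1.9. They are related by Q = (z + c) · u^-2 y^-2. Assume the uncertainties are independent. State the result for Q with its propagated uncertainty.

Let w = z + c = 150. δw = √(δz² + δc²) = √(0.518 + 144) = 12.0, so δw/w = 0.0801.
Q is then a monomial in w, u, y:
δQ/Q = √((δw/w)² + (-2·δu/u)² + (-2·δy/y)²) = √(0.00641 + 0.00962 + 0.00392) = 0.141
Q = 1.25e-05, so δQ = 0.141 × 1.25e-05 = 1.77e-06.

(1.25 ± 0.177) × 10^-5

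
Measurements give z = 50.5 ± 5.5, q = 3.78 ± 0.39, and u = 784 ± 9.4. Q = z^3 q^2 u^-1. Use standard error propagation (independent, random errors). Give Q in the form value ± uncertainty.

Q is a product of powers, so relative uncertainties combine in quadrature:
  (3·δz/z)² = (3×0.109)² = 0.107;  (2·δq/q)² = (2×0.103)² = 0.0426;  (-1·δu/u)² = (-1×0.0120)² = 0.000144
δQ/Q = √(0.149) = 0.387
Q = 2350, so δQ = 0.387 × 2350 = 907.

2350 ± 907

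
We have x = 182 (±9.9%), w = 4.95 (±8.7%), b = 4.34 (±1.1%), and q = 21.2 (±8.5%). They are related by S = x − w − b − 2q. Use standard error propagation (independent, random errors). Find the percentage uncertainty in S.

14.1%

S is a linear combination, so absolute uncertainties add in quadrature:
  (δx)² = 325;  (δw)² = 0.185;  (δb)² = 0.00228;  (2·δq)² = 13.0
δS = √(338) = 18.4
S = 130, so δS/S = 18.4/130 = 0.141.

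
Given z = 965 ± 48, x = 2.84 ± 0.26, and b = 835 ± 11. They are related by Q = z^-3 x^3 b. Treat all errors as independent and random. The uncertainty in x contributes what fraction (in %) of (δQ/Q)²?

77.1%

(δQ/Q)² = (-3·δz/z)² + (3·δx/x)² + (1·δb/b)²
  z term: (-3×0.0497)² = 0.0223
  x term: (3×0.0915)² = 0.0754
  b term: (1×0.0132)² = 0.000174
Total = 0.0979. Share from x = 0.0754/0.0979 = 0.771.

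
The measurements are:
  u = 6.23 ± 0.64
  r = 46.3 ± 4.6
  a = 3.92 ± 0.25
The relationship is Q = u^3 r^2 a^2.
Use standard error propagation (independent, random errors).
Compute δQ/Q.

Relative error in a monomial: (δQ/Q)² = Σ (nᵢ · δxᵢ/xᵢ)².
  (3·δu/u)² = (3×0.103)² = 0.0950;  (2·δr/r)² = (2×0.0994)² = 0.0395;  (2·δa/a)² = (2×0.0638)² = 0.0163
δQ/Q = √(0.151) = 0.388

0.388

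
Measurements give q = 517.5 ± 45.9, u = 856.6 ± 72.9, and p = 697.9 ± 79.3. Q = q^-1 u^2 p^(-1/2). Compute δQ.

Relative error in a monomial: (δQ/Q)² = Σ (nᵢ · δxᵢ/xᵢ)².
  (-1·δq/q)² = (-1×0.0887)² = 0.00787;  (2·δu/u)² = (2×0.0851)² = 0.0290;  (−½·δp/p)² = (-0.5×0.114)² = 0.00323
δQ/Q = √(0.0401) = 0.200
Q = 53.67, so δQ = 0.200 × 53.67 = 10.7.

10.7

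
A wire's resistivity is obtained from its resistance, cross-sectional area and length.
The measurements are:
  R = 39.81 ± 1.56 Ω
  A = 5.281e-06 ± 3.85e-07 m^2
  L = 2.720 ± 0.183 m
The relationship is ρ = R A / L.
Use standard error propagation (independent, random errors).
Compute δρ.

8.24e-06 Ω·m

Relative error in a monomial: (δρ/ρ)² = Σ (nᵢ · δxᵢ/xᵢ)².
  (1·δR/R)² = (1×0.0392)² = 0.00154;  (1·δA/A)² = (1×0.0729)² = 0.00531;  (-1·δL/L)² = (-1×0.0673)² = 0.00453
δρ/ρ = √(0.0114) = 0.107
ρ = 7.729e-05 Ω·m, so δρ = 0.107 × 7.729e-05 = 8.24e-06 Ω·m.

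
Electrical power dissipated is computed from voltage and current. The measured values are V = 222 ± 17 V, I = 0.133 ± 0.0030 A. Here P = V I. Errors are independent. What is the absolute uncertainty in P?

2.36 W

Relative error in a monomial: (δP/P)² = Σ (nᵢ · δxᵢ/xᵢ)².
  (1·δV/V)² = (1×0.0766)² = 0.00586;  (1·δI/I)² = (1×0.0226)² = 0.000509
δP/P = √(0.00637) = 0.0798
P = 29.5 W, so δP = 0.0798 × 29.5 = 2.36 W.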